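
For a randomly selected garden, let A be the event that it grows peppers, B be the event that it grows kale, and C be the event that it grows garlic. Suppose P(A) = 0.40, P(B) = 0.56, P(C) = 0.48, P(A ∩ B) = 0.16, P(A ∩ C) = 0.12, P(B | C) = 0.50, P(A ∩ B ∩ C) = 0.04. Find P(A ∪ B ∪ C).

P(B ∩ C) = P(C)·P(B|C) = 0.48 × 0.50 = 0.24
By inclusion-exclusion,
P(A ∪ B ∪ C) = 0.40 + 0.56 + 0.48 − 0.16 − 0.12 − 0.24 + 0.04 = 0.96

0.96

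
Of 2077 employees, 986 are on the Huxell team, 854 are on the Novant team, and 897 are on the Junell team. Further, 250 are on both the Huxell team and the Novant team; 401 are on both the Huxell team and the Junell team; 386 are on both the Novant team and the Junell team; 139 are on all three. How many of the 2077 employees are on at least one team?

|at least one| = 986 + 854 + 897 − 250 − 401 − 386 + 139 = 1839

1839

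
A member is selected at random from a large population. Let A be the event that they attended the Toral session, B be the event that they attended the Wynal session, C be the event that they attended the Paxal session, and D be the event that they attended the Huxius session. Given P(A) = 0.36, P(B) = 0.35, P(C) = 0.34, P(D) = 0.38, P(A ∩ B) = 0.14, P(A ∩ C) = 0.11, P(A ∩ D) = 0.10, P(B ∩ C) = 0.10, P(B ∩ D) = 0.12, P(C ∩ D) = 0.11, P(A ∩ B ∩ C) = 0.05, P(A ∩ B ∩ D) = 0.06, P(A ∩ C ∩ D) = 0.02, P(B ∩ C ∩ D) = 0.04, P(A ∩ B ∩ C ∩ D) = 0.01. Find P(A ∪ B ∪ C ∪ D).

0.91

P(A ∪ B ∪ C ∪ D) = 0.36 + 0.35 + 0.34 + 0.38 − 0.14 − 0.11 − 0.10 − 0.10 − 0.12 − 0.11 + 0.05 + 0.06 + 0.02 + 0.04 − 0.01 = 0.91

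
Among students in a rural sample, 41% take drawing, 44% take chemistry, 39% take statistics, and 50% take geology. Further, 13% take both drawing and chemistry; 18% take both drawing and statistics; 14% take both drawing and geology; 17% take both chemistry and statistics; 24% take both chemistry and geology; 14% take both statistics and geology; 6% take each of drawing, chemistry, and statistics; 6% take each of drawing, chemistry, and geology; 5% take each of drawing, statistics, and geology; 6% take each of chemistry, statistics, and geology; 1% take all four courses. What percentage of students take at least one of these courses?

96%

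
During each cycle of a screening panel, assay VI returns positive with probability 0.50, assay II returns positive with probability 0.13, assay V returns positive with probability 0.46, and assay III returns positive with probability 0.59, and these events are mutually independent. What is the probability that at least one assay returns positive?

0.903691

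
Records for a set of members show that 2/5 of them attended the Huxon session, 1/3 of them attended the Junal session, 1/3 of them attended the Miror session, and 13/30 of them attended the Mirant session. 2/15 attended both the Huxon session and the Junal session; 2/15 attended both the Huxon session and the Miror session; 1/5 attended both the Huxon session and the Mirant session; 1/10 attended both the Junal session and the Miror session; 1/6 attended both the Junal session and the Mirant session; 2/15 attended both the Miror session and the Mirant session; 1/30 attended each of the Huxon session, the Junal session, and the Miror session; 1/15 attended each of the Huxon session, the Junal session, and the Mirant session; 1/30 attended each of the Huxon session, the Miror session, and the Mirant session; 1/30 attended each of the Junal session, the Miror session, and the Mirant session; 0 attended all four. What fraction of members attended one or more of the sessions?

4/5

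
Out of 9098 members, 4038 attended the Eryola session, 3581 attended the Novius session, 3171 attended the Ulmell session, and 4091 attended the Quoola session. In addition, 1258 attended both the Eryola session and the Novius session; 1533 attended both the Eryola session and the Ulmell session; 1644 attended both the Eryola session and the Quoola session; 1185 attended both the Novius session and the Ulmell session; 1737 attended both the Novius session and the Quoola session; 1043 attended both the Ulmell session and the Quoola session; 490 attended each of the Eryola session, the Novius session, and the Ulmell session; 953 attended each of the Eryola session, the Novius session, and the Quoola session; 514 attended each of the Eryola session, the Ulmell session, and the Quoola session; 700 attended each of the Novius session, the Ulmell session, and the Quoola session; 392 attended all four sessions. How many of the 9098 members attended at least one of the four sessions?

8746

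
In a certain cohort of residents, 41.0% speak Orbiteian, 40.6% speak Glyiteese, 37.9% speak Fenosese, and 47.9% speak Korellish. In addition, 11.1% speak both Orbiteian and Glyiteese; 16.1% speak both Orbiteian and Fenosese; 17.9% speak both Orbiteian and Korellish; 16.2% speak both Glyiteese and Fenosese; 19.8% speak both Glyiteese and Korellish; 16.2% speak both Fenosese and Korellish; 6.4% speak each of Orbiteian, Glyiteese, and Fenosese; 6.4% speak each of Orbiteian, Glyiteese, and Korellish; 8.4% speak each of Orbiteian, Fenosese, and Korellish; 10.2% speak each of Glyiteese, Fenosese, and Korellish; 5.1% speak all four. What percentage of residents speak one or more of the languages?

P(union) = 41.0 + 40.6 + 37.9 + 47.9 − 11.1 − 16.1 − 17.9 − 16.2 − 19.8 − 16.2 + 6.4 + 6.4 + 8.4 + 10.2 − 5.1 = 96.4%

96.4%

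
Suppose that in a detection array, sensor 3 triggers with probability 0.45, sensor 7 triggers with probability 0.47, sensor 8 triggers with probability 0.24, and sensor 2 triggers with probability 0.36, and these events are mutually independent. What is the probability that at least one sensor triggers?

Independence gives P(none) = ∏(1 − pᵢ).
P(none) = (1 − 0.45) × (1 − 0.47) × (1 − 0.24) × (1 − 0.36) = 0.55 × 0.53 × 0.76 × 0.64 = 0.1417856
P(at least one) = 1 − 0.1417856 = 0.8582144

0.8582144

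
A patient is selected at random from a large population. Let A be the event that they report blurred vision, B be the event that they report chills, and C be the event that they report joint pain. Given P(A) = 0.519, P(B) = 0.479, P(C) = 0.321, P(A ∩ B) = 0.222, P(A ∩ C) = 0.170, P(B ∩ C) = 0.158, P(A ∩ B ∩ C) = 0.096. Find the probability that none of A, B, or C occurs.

0.135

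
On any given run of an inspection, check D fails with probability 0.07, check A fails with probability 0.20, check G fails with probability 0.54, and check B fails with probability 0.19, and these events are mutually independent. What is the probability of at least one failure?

0.7227856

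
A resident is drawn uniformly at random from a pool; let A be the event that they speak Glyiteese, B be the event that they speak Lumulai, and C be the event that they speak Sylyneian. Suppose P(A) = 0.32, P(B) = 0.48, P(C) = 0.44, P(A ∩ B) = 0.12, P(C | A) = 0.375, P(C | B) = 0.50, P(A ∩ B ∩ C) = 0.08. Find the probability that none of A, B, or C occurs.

0.16

P(A ∩ C) = P(A)·P(C|A) = 0.32 × 0.375 = 0.12
P(B ∩ C) = P(B)·P(C|B) = 0.48 × 0.50 = 0.24
P(A ∪ B ∪ C) = 0.32 + 0.48 + 0.44 − 0.12 − 0.12 − 0.24 + 0.08 = 0.84
P(none) = 1 − 0.84 = 0.16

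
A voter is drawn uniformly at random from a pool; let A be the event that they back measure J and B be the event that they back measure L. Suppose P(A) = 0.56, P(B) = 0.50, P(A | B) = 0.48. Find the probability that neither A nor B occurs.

P(A ∩ B) = P(B)·P(A|B) = 0.50 × 0.48 = 0.24
P(A ∪ B) = 0.56 + 0.50 − 0.24 = 0.82
P(none) = 1 − 0.82 = 0.18

0.18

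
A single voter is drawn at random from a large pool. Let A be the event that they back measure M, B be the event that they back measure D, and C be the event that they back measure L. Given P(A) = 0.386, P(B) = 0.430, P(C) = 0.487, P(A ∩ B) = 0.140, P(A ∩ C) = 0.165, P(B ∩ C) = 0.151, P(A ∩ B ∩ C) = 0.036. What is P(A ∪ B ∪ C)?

P(A ∪ B ∪ C) = 0.386 + 0.430 + 0.487 − 0.140 − 0.165 − 0.151 + 0.036 = 0.883

0.883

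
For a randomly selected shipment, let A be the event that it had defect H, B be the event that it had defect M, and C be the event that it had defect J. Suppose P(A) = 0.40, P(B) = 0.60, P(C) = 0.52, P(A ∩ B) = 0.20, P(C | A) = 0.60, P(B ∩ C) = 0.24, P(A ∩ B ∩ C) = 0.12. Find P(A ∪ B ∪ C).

0.96

P(A ∩ C) = P(A)·P(C|A) = 0.40 × 0.60 = 0.24
By inclusion–exclusion:
P(A ∪ B ∪ C) = 0.40 + 0.60 + 0.52 − 0.20 − 0.24 − 0.24 + 0.12 = 0.96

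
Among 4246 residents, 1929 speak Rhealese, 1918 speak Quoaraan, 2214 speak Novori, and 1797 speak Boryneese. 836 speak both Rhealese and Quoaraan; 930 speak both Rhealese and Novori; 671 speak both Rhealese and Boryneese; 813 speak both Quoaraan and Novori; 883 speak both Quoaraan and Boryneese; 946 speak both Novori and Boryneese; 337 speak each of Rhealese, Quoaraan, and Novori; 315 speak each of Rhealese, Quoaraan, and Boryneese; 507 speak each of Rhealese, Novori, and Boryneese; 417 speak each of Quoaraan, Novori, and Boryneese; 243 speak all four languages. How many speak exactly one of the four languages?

1456

Using the inclusion–exclusion count for exactly one event:
N(exactly one) = 1929 + 1918 + 2214 + 1797 − 2·836 − 2·930 − 2·671 − 2·813 − 2·883 − 2·946 + 3·337 + 3·315 + 3·507 + 3·417 − 4·243 = 1456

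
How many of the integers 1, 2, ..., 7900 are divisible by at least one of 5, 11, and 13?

2597

Inclusion–exclusion gives
⌊7900/5⌋ + ⌊7900/11⌋ + ⌊7900/13⌋ − ⌊7900/55⌋ − ⌊7900/65⌋ − ⌊7900/143⌋ + ⌊7900/715⌋ = 1580 + 718 + 607 − 143 − 121 − 55 + 11 = 2597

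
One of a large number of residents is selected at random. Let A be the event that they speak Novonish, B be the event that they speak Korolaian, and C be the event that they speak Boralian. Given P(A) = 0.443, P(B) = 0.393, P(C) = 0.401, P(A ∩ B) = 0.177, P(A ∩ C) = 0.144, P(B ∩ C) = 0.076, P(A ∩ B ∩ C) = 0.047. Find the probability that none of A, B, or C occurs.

Apply inclusion-exclusion:
P(A ∪ B ∪ C) = 0.443 + 0.393 + 0.401 − 0.177 − 0.144 − 0.076 + 0.047 = 0.887
P(none) = 1 − 0.887 = 0.113

0.113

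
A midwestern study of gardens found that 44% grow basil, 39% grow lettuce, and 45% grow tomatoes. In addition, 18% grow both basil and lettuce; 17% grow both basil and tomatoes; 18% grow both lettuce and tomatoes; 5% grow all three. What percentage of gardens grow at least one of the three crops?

80%

P(at least one) = 44 + 39 + 45 − 18 − 17 − 18 + 5 = 80%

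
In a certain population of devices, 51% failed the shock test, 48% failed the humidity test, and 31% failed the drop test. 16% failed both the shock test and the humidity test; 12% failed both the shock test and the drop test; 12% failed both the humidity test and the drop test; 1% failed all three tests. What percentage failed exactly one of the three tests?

53%

P(exactly one) = 51 + 48 + 31 − 2·16 − 2·12 − 2·12 + 3·1 = 53%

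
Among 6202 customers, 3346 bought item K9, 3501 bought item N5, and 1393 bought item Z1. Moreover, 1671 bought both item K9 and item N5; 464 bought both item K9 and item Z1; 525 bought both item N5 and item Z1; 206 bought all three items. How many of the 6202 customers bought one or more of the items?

5786

By inclusion–exclusion:
|at least one| = 3346 + 3501 + 1393 − 1671 − 464 − 525 + 206 = 5786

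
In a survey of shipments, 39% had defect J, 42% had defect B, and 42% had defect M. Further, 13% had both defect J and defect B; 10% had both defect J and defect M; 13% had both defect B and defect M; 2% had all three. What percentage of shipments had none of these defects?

11%

P(≥1) = 39 + 42 + 42 − 13 − 10 − 13 + 2 = 89%
P(none) = 100% − 89% = 11%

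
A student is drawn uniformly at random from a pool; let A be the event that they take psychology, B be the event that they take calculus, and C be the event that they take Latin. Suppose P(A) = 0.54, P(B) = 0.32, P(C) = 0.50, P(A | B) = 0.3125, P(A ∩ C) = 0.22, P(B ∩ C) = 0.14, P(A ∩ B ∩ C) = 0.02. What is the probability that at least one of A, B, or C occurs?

P(A ∩ B) = P(B)·P(A|B) = 0.32 × 0.3125 = 0.10
P(A ∪ B ∪ C) = 0.54 + 0.32 + 0.50 − 0.10 − 0.22 − 0.14 + 0.02 = 0.92

0.92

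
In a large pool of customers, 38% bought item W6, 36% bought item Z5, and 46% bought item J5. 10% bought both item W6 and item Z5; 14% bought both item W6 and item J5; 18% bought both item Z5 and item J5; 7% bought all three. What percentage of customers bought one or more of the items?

85%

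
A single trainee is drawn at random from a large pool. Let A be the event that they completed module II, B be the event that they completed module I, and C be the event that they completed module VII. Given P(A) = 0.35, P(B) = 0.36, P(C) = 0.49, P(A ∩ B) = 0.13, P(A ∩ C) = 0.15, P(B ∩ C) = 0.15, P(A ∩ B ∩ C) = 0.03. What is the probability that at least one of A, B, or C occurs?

Inclusion–exclusion gives
P(A ∪ B ∪ C) = 0.35 + 0.36 + 0.49 − 0.13 − 0.15 − 0.15 + 0.03 = 0.80

0.80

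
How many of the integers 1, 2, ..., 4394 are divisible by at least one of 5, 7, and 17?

1558

floor(4394/5) + floor(4394/7) + floor(4394/17) − floor(4394/35) − floor(4394/85) − floor(4394/119) + floor(4394/595) = 878 + 627 + 258 − 125 − 51 − 36 + 7 = 1558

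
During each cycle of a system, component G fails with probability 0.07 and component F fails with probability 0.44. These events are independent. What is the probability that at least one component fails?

P(none) = (1 − 0.07) × (1 − 0.44) = 0.93 × 0.56 = 0.5208
P(at least one) = 1 − 0.5208 = 0.4792

0.4792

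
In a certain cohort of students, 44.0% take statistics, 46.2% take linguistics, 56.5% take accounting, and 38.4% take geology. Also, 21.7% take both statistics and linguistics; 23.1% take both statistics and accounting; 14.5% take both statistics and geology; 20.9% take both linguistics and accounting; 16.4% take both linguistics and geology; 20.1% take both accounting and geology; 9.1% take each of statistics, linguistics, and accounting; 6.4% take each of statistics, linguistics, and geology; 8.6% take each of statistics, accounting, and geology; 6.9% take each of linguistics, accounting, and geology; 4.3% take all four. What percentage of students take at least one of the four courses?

95.1%

By inclusion–exclusion:
P(at least one) = 44.0 + 46.2 + 56.5 + 38.4 − 21.7 − 23.1 − 14.5 − 20.9 − 16.4 − 20.1 + 9.1 + 6.4 + 8.6 + 6.9 − 4.3 = 95.1%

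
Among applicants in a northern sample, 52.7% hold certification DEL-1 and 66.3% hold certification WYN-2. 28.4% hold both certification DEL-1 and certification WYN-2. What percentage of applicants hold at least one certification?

P(≥1) = 52.7 + 66.3 − 28.4 = 90.6%

90.6%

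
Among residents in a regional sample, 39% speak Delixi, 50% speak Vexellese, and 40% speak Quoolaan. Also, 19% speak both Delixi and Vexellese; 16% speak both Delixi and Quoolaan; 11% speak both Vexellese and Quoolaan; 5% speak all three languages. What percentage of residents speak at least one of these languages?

P(union) = 39 + 50 + 40 − 19 − 16 − 11 + 5 = 88%

88%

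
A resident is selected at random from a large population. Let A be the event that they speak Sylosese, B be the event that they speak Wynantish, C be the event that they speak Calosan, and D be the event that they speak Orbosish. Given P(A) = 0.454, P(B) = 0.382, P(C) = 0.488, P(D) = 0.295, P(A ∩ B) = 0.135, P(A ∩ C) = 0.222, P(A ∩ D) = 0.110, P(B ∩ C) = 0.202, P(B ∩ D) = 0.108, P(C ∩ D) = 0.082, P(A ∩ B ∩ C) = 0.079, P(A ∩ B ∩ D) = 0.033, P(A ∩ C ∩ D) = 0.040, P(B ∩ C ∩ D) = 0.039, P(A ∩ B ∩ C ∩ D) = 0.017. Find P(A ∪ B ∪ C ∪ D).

0.934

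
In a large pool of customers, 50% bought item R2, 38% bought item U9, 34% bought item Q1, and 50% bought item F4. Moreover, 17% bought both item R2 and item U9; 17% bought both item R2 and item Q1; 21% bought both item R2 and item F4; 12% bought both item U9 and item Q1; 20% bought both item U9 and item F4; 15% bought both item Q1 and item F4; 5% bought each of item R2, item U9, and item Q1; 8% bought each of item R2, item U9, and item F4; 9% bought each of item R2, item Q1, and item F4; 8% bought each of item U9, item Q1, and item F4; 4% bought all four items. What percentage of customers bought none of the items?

4%

By inclusion-exclusion,
P(≥1) = 50 + 38 + 34 + 50 − 17 − 17 − 21 − 12 − 20 − 15 + 5 + 8 + 9 + 8 − 4 = 96%
P(none) = 100% − 96% = 4%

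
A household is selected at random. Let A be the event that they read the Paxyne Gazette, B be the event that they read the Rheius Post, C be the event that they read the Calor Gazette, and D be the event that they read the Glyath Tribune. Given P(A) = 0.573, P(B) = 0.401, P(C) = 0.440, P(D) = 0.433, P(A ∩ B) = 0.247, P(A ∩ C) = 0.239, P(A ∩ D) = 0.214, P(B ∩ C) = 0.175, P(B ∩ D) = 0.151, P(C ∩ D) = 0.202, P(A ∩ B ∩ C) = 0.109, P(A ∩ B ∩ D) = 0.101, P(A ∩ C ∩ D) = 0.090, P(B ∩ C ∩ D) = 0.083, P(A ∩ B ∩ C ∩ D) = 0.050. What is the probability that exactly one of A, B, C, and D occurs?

0.340

P(exactly one) = 0.573 + 0.401 + 0.440 + 0.433 − 2·0.247 − 2·0.239 − 2·0.214 − 2·0.175 − 2·0.151 − 2·0.202 + 3·0.109 + 3·0.101 + 3·0.090 + 3·0.083 − 4·0.050 = 0.340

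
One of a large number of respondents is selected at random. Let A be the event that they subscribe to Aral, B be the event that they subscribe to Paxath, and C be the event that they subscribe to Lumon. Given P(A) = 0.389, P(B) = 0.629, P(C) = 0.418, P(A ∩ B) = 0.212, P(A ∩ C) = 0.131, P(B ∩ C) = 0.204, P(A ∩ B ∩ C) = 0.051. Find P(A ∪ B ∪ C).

0.940

Apply inclusion-exclusion:
P(A ∪ B ∪ C) = 0.389 + 0.629 + 0.418 − 0.212 − 0.131 − 0.204 + 0.051 = 0.940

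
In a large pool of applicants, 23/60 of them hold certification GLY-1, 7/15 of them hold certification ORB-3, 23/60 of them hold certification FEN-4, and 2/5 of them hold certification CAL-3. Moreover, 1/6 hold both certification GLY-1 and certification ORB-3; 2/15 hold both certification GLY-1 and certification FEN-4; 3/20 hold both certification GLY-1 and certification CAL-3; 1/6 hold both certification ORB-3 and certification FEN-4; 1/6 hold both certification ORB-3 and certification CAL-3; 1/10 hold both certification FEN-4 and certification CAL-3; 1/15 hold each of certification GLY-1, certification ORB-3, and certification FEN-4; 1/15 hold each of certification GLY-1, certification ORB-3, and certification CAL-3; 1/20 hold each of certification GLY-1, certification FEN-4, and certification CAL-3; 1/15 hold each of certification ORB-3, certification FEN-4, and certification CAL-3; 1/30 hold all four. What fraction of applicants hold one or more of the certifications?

29/30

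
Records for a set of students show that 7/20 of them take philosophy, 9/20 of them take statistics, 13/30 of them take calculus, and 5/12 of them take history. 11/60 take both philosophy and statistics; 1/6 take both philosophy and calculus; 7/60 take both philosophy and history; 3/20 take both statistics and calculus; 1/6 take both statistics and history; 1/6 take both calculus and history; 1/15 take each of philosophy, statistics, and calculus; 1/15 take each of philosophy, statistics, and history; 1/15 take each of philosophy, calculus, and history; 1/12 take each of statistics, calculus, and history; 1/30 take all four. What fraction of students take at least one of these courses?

19/20

By inclusion-exclusion,
P(≥1) = 7/20 + 9/20 + 13/30 + 5/12 − 11/60 − 1/6 − 7/60 − 3/20 − 1/6 − 1/6 + 1/15 + 1/15 + 1/15 + 1/12 − 1/30 = 19/20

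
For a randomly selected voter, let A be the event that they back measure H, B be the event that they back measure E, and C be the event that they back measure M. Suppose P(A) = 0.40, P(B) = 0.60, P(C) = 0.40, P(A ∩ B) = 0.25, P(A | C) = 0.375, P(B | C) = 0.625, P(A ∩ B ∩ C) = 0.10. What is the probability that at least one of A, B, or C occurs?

0.85

P(A ∩ C) = P(C)·P(A|C) = 0.40 × 0.375 = 0.15
P(B ∩ C) = P(C)·P(B|C) = 0.40 × 0.625 = 0.25
P(A ∪ B ∪ C) = 0.40 + 0.60 + 0.40 − 0.25 − 0.15 − 0.25 + 0.10 = 0.85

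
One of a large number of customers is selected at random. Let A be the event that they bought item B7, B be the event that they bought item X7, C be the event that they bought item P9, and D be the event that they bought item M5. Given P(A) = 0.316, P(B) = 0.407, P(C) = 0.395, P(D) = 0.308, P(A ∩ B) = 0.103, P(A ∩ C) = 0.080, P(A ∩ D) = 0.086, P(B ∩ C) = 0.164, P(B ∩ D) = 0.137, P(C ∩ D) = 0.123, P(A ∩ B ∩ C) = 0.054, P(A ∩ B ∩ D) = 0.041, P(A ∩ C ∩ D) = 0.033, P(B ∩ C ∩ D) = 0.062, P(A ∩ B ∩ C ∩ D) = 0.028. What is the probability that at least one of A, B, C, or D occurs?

0.895

By inclusion-exclusion,
P(A ∪ B ∪ C ∪ D) = 0.316 + 0.407 + 0.395 + 0.308 − 0.103 − 0.080 − 0.086 − 0.164 − 0.137 − 0.123 + 0.054 + 0.041 + 0.033 + 0.062 − 0.028 = 0.895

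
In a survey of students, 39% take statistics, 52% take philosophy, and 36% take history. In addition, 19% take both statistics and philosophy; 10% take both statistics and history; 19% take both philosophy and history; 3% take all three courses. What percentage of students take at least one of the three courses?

By inclusion–exclusion:
P(≥1) = 39 + 52 + 36 − 19 − 10 − 19 + 3 = 82%

82%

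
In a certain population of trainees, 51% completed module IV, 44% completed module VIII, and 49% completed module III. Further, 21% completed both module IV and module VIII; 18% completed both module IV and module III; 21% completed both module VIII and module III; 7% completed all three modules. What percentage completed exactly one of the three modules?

Using the inclusion–exclusion count for exactly one event:
P(exactly one) = 51 + 44 + 49 − 2·21 − 2·18 − 2·21 + 3·7 = 45%

45%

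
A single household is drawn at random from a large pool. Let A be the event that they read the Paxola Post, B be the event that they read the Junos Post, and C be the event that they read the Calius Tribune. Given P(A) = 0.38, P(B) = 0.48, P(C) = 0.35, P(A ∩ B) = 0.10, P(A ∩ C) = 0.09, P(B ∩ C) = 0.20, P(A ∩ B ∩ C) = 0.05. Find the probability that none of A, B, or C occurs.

Apply inclusion-exclusion:
P(A ∪ B ∪ C) = 0.38 + 0.48 + 0.35 − 0.10 − 0.09 − 0.20 + 0.05 = 0.87
P(none) = 1 − 0.87 = 0.13

0.13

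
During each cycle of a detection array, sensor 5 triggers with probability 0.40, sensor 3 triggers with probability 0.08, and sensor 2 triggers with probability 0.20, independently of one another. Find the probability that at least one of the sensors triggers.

P(none) = (1 − 0.40) × (1 − 0.08) × (1 − 0.20) = 0.60 × 0.92 × 0.80 = 0.4416
P(at least one) = 1 − 0.4416 = 0.5584

0.5584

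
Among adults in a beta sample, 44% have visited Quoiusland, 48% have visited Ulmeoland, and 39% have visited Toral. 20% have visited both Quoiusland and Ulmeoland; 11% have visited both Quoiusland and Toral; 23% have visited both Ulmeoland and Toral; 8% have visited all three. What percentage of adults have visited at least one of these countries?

Using inclusion–exclusion:
P(union) = 44 + 48 + 39 − 20 − 11 − 23 + 8 = 85%

85%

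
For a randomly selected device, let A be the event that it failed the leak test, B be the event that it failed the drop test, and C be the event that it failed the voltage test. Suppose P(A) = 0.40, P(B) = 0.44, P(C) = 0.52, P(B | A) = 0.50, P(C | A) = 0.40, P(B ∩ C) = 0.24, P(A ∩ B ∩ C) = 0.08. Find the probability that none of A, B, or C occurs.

0.16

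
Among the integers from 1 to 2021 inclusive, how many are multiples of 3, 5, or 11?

By inclusion–exclusion:
⌊2021/3⌋ + ⌊2021/5⌋ + ⌊2021/11⌋ − ⌊2021/15⌋ − ⌊2021/33⌋ − ⌊2021/55⌋ + ⌊2021/165⌋ = 673 + 404 + 183 − 134 − 61 − 36 + 12 = 1041

1041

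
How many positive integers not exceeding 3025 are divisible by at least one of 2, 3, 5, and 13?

1512 + 1008 + 605 + 232 − 504 − 302 − 116 − 201 − 77 − 46 + 100 + 38 + 23 + 15 − 7 = 2280

2280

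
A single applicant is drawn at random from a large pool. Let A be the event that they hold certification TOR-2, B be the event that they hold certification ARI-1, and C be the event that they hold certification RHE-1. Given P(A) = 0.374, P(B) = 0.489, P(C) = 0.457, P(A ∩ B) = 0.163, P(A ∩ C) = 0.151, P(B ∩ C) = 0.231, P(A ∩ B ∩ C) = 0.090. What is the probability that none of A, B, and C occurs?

0.135

P(A ∪ B ∪ C) = 0.374 + 0.489 + 0.457 − 0.163 − 0.151 − 0.231 + 0.090 = 0.865
P(none) = 1 − 0.865 = 0.135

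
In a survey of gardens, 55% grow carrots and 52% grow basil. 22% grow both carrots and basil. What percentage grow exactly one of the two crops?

P(exactly one) = 55 + 52 − 2·22 = 63%

63%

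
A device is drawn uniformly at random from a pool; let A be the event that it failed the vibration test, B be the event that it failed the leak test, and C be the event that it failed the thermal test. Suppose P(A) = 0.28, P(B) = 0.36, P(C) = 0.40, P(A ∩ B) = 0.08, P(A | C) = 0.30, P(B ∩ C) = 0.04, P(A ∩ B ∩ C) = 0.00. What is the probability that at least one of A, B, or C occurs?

P(A ∩ C) = P(C)·P(A|C) = 0.40 × 0.30 = 0.12
P(A ∪ B ∪ C) = 0.28 + 0.36 + 0.40 − 0.08 − 0.12 − 0.04 + 0.00 = 0.80

0.80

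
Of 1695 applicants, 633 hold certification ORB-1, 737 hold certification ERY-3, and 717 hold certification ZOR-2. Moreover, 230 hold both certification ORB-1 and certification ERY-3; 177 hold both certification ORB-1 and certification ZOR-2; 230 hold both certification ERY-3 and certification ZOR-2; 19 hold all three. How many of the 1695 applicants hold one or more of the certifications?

By inclusion-exclusion,
|union| = 633 + 737 + 717 − 230 − 177 − 230 + 19 = 1469

1469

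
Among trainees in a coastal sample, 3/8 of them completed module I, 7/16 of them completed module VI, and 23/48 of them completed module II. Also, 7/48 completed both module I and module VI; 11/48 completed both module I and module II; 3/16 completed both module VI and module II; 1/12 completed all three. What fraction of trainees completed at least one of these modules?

13/16

By inclusion-exclusion,
P(union) = 3/8 + 7/16 + 23/48 − 7/48 − 11/48 − 3/16 + 1/12 = 13/16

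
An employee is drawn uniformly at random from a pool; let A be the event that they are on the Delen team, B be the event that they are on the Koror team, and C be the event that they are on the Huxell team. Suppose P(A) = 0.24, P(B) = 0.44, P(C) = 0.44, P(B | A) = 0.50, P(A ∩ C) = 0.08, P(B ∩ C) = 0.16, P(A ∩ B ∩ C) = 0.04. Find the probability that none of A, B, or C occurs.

0.20

P(A ∩ B) = P(A)·P(B|A) = 0.24 × 0.50 = 0.12
Inclusion–exclusion gives
P(A ∪ B ∪ C) = 0.24 + 0.44 + 0.44 − 0.12 − 0.08 − 0.16 + 0.04 = 0.80
P(none) = 1 − 0.80 = 0.20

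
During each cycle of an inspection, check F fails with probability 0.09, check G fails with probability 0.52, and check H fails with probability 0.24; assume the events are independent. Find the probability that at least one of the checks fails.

0.668032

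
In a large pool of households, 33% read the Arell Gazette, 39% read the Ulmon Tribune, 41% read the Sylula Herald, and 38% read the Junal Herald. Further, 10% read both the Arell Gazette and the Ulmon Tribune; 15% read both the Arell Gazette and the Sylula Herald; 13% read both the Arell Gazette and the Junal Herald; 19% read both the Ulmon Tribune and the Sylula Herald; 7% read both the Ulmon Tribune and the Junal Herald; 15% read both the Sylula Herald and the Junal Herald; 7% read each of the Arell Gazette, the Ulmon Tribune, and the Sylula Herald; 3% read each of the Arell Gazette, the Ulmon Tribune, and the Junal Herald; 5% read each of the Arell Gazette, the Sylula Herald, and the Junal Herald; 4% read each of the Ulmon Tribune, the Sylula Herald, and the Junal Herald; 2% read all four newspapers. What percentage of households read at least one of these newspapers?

89%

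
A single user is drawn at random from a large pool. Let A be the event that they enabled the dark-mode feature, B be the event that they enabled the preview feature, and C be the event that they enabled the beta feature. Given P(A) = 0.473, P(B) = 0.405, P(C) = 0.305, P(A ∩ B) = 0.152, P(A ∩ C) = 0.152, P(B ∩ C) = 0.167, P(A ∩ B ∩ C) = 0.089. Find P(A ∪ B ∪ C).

Using inclusion–exclusion:
P(A ∪ B ∪ C) = 0.473 + 0.405 + 0.305 − 0.152 − 0.152 − 0.167 + 0.089 = 0.801

0.801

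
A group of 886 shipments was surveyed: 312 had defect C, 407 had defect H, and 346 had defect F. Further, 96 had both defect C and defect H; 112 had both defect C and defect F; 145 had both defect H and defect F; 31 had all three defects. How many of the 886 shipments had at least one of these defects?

Inclusion–exclusion gives
|at least one| = 312 + 407 + 346 − 96 − 112 − 145 + 31 = 743

743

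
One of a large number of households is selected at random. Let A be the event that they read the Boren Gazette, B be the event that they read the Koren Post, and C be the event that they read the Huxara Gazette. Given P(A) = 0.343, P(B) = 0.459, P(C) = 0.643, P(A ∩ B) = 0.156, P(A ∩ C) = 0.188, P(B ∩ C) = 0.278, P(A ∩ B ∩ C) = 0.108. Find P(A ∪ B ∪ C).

By inclusion-exclusion,
P(A ∪ B ∪ C) = 0.343 + 0.459 + 0.643 − 0.156 − 0.188 − 0.278 + 0.108 = 0.931

0.931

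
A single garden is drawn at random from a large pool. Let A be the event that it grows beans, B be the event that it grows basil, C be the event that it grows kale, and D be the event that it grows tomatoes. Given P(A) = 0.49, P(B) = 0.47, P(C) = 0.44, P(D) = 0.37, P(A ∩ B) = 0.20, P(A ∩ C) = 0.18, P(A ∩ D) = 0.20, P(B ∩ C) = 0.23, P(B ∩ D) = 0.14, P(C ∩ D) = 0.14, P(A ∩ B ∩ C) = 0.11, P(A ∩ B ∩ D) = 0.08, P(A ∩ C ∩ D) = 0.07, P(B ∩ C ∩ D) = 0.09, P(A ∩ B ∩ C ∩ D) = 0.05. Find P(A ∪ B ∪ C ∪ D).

0.98

Inclusion–exclusion gives
P(A ∪ B ∪ C ∪ D) = 0.49 + 0.47 + 0.44 + 0.37 − 0.20 − 0.18 − 0.20 − 0.23 − 0.14 − 0.14 + 0.11 + 0.08 + 0.07 + 0.09 − 0.05 = 0.98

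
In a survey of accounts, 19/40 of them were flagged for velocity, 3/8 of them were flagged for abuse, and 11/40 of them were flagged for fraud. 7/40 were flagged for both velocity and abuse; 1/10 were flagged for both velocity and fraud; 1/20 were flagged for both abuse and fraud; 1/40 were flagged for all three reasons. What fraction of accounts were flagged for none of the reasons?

7/40

Using inclusion–exclusion:
P(≥1) = 19/40 + 3/8 + 11/40 − 7/40 − 1/10 − 1/20 + 1/40 = 33/40
P(none) = 1 − 33/40 = 7/40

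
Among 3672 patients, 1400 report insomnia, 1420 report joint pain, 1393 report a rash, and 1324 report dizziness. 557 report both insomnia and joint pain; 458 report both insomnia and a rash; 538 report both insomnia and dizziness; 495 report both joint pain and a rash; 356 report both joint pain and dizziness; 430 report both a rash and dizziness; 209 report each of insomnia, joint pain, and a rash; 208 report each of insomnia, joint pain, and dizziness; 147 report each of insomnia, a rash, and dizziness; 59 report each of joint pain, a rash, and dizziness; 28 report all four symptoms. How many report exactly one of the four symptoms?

Using the inclusion–exclusion count for exactly one event:
|exactly one| = 1400 + 1420 + 1393 + 1324 − 2·557 − 2·458 − 2·538 − 2·495 − 2·356 − 2·430 + 3·209 + 3·208 + 3·147 + 3·59 − 4·28 = 1626

1626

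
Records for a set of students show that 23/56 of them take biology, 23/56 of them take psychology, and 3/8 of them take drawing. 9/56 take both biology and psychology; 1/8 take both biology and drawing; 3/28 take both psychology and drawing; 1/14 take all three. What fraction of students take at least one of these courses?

P(union) = 23/56 + 23/56 + 3/8 − 9/56 − 1/8 − 3/28 + 1/14 = 7/8

7/8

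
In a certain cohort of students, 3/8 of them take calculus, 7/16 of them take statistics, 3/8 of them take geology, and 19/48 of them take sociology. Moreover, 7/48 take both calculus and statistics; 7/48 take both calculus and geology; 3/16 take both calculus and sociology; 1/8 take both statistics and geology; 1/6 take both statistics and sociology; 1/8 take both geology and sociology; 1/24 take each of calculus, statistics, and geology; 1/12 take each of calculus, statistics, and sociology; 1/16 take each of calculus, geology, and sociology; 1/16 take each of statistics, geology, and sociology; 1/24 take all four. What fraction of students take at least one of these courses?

43/48

Apply inclusion-exclusion:
P(union) = 3/8 + 7/16 + 3/8 + 19/48 − 7/48 − 7/48 − 3/16 − 1/8 − 1/6 − 1/8 + 1/24 + 1/12 + 1/16 + 1/16 − 1/24 = 43/48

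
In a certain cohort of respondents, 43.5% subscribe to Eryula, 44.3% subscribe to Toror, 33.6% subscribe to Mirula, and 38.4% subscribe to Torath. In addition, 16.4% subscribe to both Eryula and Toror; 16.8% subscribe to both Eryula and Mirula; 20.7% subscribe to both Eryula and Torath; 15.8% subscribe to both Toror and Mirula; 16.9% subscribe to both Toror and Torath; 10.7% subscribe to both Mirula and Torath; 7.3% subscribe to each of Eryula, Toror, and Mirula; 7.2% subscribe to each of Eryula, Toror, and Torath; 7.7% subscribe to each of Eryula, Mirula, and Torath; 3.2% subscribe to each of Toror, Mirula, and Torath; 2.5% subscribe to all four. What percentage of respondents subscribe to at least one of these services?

85.4%

P(≥1) = 43.5 + 44.3 + 33.6 + 38.4 − 16.4 − 16.8 − 20.7 − 15.8 − 16.9 − 10.7 + 7.3 + 7.2 + 7.7 + 3.2 − 2.5 = 85.4%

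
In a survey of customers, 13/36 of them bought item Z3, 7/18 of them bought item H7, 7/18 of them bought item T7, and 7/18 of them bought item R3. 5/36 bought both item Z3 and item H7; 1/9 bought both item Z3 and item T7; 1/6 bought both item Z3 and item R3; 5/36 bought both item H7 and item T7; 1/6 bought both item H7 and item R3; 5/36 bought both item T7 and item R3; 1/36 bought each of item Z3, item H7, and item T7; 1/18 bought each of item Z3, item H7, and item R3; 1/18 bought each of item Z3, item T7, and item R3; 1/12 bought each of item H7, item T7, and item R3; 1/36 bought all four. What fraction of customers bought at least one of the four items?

31/36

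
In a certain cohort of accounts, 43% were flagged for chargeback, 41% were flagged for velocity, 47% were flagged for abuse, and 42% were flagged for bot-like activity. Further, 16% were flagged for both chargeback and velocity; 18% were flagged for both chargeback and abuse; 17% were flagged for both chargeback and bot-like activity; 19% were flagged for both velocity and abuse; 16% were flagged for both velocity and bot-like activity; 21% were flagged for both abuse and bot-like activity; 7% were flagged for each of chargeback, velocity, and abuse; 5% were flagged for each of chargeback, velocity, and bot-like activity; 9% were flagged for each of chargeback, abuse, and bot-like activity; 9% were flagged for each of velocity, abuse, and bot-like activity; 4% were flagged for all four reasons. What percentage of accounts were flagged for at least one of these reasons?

92%

Inclusion–exclusion gives
P(union) = 43 + 41 + 47 + 42 − 16 − 18 − 17 − 19 − 16 − 21 + 7 + 5 + 9 + 9 − 4 = 92%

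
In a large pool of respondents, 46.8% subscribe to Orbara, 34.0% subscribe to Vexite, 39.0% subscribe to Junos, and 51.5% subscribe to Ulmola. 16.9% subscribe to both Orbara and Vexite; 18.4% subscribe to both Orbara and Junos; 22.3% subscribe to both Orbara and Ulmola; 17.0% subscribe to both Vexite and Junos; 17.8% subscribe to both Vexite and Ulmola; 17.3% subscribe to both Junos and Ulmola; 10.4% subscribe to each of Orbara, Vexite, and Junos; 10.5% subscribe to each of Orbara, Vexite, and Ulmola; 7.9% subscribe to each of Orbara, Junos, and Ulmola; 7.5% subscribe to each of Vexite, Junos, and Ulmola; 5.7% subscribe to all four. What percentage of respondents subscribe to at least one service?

P(≥1) = 46.8 + 34.0 + 39.0 + 51.5 − 16.9 − 18.4 − 22.3 − 17.0 − 17.8 − 17.3 + 10.4 + 10.5 + 7.9 + 7.5 − 5.7 = 92.2%

92.2%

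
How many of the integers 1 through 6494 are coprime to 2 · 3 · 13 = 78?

1998

⌊6494/2⌋ + ⌊6494/3⌋ + ⌊6494/13⌋ − ⌊6494/6⌋ − ⌊6494/26⌋ − ⌊6494/39⌋ + ⌊6494/78⌋ = 3247 + 2164 + 499 − 1082 − 249 − 166 + 83 = 4496
6494 − 4496 = 1998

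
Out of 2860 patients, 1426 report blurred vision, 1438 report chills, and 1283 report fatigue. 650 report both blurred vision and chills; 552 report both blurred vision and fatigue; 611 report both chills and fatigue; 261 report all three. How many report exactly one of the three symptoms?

1304

Using the inclusion–exclusion count for exactly one event:
|exactly one| = 1426 + 1438 + 1283 − 2·650 − 2·552 − 2·611 + 3·261 = 1304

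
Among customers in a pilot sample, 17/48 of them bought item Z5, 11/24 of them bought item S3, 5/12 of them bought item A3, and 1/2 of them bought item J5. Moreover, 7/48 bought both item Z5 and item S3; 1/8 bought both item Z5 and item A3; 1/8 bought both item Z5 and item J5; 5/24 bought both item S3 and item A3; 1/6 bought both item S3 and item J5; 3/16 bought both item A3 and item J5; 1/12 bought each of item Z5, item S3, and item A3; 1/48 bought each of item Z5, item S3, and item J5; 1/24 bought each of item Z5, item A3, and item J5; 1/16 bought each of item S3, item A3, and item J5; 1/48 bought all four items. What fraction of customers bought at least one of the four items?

By inclusion–exclusion:
P(at least one) = 17/48 + 11/24 + 5/12 + 1/2 − 7/48 − 1/8 − 1/8 − 5/24 − 1/6 − 3/16 + 1/12 + 1/48 + 1/24 + 1/16 − 1/48 = 23/24

23/24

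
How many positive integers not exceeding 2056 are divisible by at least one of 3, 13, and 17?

Inclusion–exclusion gives
685 + 158 + 120 − 52 − 40 − 9 + 3 = 865

865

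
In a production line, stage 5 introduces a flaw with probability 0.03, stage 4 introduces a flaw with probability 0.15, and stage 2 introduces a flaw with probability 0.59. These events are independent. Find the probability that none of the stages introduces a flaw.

0.338045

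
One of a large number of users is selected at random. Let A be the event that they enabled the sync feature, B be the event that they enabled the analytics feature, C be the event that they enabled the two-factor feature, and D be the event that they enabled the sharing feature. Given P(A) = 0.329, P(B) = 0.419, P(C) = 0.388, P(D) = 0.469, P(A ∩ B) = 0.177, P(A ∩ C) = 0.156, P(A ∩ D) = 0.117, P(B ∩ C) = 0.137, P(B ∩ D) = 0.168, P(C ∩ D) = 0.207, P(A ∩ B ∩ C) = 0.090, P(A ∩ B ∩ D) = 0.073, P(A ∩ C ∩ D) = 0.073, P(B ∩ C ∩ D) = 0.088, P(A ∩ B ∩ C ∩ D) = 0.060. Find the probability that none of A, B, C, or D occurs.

Using inclusion–exclusion:
P(A ∪ B ∪ C ∪ D) = 0.329 + 0.419 + 0.388 + 0.469 − 0.177 − 0.156 − 0.117 − 0.137 − 0.168 − 0.207 + 0.090 + 0.073 + 0.073 + 0.088 − 0.060 = 0.907
P(none) = 1 − 0.907 = 0.093

0.093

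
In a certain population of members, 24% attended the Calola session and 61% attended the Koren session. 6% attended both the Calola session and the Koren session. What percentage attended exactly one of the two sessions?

By inclusion–exclusion (exactly-one form):
P(exactly one) = 24 + 61 − 2·6 = 73%

73%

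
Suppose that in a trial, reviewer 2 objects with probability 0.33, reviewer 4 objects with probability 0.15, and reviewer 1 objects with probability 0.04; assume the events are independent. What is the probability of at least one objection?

0.45328

P(none) = (1 − 0.33) × (1 − 0.15) × (1 − 0.04) = 0.67 × 0.85 × 0.96 = 0.54672
P(at least one) = 1 − 0.54672 = 0.45328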